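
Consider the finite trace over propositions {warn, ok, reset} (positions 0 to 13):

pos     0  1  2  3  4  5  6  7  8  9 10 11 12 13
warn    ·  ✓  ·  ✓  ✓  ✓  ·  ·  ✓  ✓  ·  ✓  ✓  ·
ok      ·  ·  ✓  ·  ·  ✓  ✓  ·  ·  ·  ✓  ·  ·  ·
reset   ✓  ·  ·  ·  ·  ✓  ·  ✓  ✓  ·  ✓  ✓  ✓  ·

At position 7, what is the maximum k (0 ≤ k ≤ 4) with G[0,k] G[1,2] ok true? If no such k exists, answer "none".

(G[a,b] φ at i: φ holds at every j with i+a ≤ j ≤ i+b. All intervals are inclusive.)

G[1,2] ok must hold from j=7 onward; find where it first fails.
  j=7: fails → no k works.

none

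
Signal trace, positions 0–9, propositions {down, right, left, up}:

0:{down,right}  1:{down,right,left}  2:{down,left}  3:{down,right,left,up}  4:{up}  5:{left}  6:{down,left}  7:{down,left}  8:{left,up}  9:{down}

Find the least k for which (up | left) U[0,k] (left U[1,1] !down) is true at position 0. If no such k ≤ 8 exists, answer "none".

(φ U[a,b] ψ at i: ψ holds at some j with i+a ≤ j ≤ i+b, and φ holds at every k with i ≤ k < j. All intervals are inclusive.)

Need earliest j ≥ 0 with (left U[1,1] !down), and (up | left) at every k in [0,j-1].
  j=0: rhs fails.
  j=1: rhs fails.
  j=2: rhs fails.
  j=3: rhs holds but lhs fails at k=0.
  j=4: rhs fails.
  j=5: rhs fails.
  j=6: rhs fails.
  j=7: rhs holds but lhs fails at k=0.
  j=8: rhs fails.
No witness within the range → none.

none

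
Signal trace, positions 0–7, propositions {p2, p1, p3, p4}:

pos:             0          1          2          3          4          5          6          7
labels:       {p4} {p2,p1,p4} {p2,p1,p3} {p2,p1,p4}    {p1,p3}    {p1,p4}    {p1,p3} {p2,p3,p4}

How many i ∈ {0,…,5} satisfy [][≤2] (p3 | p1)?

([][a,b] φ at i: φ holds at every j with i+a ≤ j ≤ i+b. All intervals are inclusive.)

Evaluate at each i in [0,5]:
  i=0: ✗ (fails at j=0)
  i=1: ✓ (all of [1,3])
  i=2: ✓ (all of [2,4])
  i=3: ✓ (all of [3,5])
  i=4: ✓ (all of [4,6])
  i=5: ✓ (all of [5,7])
Positions where it holds: {1, 2, 3, 4, 5} → 5.

5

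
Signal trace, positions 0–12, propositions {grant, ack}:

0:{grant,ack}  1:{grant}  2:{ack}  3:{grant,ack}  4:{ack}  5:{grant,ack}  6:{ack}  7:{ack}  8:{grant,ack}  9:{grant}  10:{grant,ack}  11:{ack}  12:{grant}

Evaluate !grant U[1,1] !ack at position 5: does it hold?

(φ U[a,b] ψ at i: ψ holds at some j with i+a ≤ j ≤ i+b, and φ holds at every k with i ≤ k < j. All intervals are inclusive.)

False

Need some j in [6,6] with !ack, and !grant at every k in [5,j-1].
  j=6: !ack false.
No j in the window works → until fails.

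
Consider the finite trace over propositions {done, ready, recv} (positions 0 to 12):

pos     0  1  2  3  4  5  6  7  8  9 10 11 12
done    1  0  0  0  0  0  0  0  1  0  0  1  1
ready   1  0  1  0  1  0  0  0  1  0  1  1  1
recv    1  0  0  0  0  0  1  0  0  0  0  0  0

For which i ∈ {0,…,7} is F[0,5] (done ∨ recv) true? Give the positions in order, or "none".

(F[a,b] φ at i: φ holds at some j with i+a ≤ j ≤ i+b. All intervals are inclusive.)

0, 1, 2, 3, 4, 5, 6, 7

Evaluate at each i in [0,7]:
  i=0: ✓ (witness j=0)
  i=1: ✓ (witness j=6)
  i=2: ✓ (witness j=6)
  i=3: ✓ (witness j=6)
  i=4: ✓ (witness j=6)
  i=5: ✓ (witness j=6)
  i=6: ✓ (witness j=6)
  i=7: ✓ (witness j=8)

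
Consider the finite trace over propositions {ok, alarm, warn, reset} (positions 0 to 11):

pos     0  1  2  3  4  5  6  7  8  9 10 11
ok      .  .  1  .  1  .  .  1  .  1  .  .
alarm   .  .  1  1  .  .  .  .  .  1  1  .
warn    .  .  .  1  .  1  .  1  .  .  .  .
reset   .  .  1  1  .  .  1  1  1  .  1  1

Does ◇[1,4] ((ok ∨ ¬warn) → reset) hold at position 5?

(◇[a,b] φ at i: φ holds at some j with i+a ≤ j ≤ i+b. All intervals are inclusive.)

Yes

Check ((ok ∨ ¬warn) → reset) at each j in [6,9]:
  j=6: true
  j=7: true
  j=8: true
  j=9: false
Found at j=6 → formula holds.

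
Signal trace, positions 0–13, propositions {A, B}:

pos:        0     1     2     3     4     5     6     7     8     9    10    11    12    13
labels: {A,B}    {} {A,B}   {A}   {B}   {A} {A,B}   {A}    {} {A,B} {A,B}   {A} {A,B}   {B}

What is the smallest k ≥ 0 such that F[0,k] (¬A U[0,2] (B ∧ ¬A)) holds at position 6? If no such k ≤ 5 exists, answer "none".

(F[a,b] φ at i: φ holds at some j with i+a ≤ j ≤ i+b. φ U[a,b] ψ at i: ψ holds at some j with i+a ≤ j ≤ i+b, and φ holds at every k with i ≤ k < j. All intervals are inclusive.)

none

Scan j = 6,7,… for (¬A U[0,2] (B ∧ ¬A)):
  j=6: fails
  j=7: fails
  j=8: fails
  j=9: fails
  j=10: fails
  j=11: fails
No j in [6,11] satisfies it → none.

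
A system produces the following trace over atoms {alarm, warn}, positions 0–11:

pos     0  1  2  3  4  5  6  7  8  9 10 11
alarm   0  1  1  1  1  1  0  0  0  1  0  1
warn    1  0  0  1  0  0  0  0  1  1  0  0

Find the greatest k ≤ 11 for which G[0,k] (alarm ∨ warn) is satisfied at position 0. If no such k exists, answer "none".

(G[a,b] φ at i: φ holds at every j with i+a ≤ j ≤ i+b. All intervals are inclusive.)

5

(alarm ∨ warn) must hold from j=0 onward; find where it first fails.
  j=0: holds
  j=1: holds
  j=2: holds
  j=3: holds
  j=4: holds
  j=5: holds
  j=6: fails
Holds on [0,5], so largest k = 5.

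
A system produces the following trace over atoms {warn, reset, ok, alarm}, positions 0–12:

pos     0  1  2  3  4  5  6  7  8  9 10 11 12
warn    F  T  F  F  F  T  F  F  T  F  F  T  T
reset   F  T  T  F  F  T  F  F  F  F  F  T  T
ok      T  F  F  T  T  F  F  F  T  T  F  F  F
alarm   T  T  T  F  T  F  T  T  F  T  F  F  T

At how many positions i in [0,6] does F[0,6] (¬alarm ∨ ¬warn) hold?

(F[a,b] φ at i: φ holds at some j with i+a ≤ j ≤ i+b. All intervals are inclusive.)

Evaluate at each i in [0,6]:
  i=0: ✓ (witness j=0)
  i=1: ✓ (witness j=2)
  i=2: ✓ (witness j=2)
  i=3: ✓ (witness j=3)
  i=4: ✓ (witness j=4)
  i=5: ✓ (witness j=5)
  i=6: ✓ (witness j=6)
Positions where it holds: {0, 1, 2, 3, 4, 5, 6} → 7.

7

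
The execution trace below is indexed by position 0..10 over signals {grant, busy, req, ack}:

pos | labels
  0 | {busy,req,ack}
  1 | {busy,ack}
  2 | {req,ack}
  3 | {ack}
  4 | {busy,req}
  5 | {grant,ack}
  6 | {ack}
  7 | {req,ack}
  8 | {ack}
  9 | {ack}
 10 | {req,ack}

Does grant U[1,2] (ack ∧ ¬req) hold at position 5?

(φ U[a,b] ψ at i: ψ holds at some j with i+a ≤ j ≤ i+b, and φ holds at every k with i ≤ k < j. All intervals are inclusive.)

True

Need some j in [6,7] with (ack ∧ ¬req), and grant at every k in [5,j-1].
  j=6: (ack ∧ ¬req) holds; grant holds at every k in [5,5] → satisfied.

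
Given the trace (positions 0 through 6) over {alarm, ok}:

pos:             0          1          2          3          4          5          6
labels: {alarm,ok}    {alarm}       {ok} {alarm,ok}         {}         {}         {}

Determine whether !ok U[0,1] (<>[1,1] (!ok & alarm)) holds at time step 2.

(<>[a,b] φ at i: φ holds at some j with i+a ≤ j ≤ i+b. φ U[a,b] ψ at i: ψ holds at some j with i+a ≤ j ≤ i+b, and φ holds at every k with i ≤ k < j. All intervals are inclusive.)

Need some j in [2,3] with <>[1,1] (!ok & alarm), and !ok at every k in [2,j-1].
  j=2: <>[1,1] (!ok & alarm) — fails (none in [3,3]).
  j=3: <>[1,1] (!ok & alarm) — fails (none in [4,4]).
No j in the window works → until fails.

False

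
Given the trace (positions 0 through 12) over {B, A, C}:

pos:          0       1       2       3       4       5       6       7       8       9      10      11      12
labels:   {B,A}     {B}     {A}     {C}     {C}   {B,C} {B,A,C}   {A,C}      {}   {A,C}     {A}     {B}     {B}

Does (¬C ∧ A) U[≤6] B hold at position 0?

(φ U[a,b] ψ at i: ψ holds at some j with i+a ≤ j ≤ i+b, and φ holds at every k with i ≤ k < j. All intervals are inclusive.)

Need some j in [0,6] with B, and (¬C ∧ A) at every k in [0,j-1].
  j=0: B holds; no prefix to check → satisfied.

True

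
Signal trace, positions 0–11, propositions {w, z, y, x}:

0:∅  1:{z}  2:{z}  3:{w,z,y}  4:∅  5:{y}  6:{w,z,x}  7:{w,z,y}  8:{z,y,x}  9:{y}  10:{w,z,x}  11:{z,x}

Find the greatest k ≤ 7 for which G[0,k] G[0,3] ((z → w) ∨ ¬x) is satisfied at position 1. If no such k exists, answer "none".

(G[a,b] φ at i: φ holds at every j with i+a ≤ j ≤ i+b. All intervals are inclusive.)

3

G[0,3] ((z → w) ∨ ¬x) must hold from j=1 onward; find where it first fails.
  j=1: holds
  j=2: holds
  j=3: holds
  j=4: holds
  j=5: fails
Holds on [1,4], so largest k = 3.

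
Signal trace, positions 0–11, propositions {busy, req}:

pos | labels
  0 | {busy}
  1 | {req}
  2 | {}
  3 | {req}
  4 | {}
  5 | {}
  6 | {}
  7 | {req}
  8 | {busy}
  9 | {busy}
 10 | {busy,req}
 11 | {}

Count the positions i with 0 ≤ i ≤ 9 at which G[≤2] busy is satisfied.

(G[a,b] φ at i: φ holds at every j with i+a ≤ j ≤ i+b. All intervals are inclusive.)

1

Evaluate at each i in [0,9]:
  i=0: ✗ (fails at j=1)
  i=1: ✗ (fails at j=1)
  i=2: ✗ (fails at j=2)
  i=3: ✗ (fails at j=3)
  i=4: ✗ (fails at j=4)
  i=5: ✗ (fails at j=5)
  i=6: ✗ (fails at j=6)
  i=7: ✗ (fails at j=7)
  i=8: ✓ (all of [8,10])
  i=9: ✗ (fails at j=11)
Positions where it holds: {8} → 1.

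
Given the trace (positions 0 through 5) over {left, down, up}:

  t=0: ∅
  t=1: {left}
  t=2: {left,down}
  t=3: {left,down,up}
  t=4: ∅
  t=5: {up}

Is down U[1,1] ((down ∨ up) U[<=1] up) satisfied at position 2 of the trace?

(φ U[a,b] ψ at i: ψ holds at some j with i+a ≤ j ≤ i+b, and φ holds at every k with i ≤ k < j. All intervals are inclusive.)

Yes

Need some j in [3,3] with ((down ∨ up) U[<=1] up), and down at every k in [2,j-1].
  j=3: ((down ∨ up) U[<=1] up) holds; down holds at every k in [2,2] → satisfied.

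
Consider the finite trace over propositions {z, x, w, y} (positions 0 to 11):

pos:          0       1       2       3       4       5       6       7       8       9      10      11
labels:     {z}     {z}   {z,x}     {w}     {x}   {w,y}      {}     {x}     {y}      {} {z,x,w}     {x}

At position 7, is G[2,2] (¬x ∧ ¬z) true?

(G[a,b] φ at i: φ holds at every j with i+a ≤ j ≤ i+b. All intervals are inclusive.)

Holds

Check (¬x ∧ ¬z) at every j in [9,9]:
  j=9: true
All positions satisfy it → formula holds.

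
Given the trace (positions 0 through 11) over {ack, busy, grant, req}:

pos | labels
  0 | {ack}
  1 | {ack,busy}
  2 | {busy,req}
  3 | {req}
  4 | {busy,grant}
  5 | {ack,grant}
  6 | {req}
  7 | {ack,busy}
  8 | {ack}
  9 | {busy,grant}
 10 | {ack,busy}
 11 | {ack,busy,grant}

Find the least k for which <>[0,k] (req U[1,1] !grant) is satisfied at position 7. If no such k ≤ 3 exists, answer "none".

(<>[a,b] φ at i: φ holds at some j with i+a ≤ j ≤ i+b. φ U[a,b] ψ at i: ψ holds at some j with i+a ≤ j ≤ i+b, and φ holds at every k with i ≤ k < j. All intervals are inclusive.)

Scan j = 7,8,… for (req U[1,1] !grant):
  j=7: fails
  j=8: fails
  j=9: fails
  j=10: fails
No j in [7,10] satisfies it → none.

none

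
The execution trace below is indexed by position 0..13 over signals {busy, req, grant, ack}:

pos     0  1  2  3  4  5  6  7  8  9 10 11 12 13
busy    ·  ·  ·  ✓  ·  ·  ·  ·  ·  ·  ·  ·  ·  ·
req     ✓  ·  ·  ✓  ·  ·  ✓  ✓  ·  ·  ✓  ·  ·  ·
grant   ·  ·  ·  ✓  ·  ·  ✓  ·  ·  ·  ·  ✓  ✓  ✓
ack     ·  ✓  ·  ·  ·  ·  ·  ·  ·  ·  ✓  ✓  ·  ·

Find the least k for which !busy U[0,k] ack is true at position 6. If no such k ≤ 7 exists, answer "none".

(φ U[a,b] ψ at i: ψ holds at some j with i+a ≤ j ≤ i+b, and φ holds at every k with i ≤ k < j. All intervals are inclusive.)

4

Need earliest j ≥ 6 with ack, and !busy at every k in [6,j-1].
  j=6: rhs fails.
  j=7: rhs fails.
  j=8: rhs fails.
  j=9: rhs fails.
  j=10: rhs holds; lhs holds on [6,9]. k = 4.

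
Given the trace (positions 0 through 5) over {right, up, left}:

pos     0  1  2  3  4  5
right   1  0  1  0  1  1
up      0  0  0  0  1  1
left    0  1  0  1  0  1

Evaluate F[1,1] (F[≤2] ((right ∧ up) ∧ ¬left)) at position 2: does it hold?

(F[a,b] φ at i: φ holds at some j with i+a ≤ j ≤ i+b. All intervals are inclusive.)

Yes

Check F[≤2] ((right ∧ up) ∧ ¬left) at each j in [3,3]:
  j=3: holds (witness at 4)
Found at j=3 → formula holds.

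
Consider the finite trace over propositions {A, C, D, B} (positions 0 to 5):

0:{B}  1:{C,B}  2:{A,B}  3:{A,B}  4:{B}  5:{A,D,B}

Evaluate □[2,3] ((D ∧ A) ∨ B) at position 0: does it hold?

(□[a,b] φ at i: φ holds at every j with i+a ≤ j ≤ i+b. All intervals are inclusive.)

True

Check ((D ∧ A) ∨ B) at every j in [2,3]:
  j=2: true
  j=3: true
All positions satisfy it → formula holds.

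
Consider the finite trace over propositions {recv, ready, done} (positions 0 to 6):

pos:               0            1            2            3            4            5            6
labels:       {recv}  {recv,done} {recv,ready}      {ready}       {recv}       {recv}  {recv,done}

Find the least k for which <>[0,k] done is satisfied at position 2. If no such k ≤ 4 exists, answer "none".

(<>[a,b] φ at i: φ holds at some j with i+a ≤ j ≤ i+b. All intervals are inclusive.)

Scan j = 2,3,… for done:
  j=2: fails
  j=3: fails
  j=4: fails
  j=5: fails
  j=6: holds
First hit at j=6, so smallest k = 6-2 = 4.

4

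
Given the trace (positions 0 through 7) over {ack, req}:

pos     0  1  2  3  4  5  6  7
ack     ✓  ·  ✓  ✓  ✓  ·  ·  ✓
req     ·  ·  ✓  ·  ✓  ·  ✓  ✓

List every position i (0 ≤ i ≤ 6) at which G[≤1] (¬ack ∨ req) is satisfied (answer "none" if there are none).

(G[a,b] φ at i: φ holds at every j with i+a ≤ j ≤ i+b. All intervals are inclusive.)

1, 4, 5, 6

Evaluate at each i in [0,6]:
  i=0: ✗ (fails at j=0)
  i=1: ✓ (all of [1,2])
  i=2: ✗ (fails at j=3)
  i=3: ✗ (fails at j=3)
  i=4: ✓ (all of [4,5])
  i=5: ✓ (all of [5,6])
  i=6: ✓ (all of [6,7])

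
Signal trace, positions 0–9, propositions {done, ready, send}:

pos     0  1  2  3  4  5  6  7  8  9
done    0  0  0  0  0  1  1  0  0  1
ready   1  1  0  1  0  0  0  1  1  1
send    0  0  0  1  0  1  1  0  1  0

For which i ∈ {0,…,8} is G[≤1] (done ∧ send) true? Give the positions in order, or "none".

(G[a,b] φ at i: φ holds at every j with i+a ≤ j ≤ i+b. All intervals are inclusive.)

5

Evaluate at each i in [0,8]:
  i=0: ✗ (fails at j=0)
  i=1: ✗ (fails at j=1)
  i=2: ✗ (fails at j=2)
  i=3: ✗ (fails at j=3)
  i=4: ✗ (fails at j=4)
  i=5: ✓ (all of [5,6])
  i=6: ✗ (fails at j=7)
  i=7: ✗ (fails at j=7)
  i=8: ✗ (fails at j=8)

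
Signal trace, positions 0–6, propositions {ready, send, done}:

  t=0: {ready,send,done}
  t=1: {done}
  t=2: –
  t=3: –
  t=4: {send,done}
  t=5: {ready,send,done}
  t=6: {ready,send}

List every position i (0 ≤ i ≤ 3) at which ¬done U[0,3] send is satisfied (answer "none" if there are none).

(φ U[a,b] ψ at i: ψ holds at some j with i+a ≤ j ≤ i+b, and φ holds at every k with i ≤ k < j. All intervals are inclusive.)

0, 2, 3

Evaluate at each i in [0,3]:
  i=0: ✓ (rhs at j=0)
  i=1: ✗ (lhs fails at k=1 before rhs at j=4)
  i=2: ✓ (rhs at j=4; lhs holds on [2,3])
  i=3: ✓ (rhs at j=4; lhs holds on [3,3])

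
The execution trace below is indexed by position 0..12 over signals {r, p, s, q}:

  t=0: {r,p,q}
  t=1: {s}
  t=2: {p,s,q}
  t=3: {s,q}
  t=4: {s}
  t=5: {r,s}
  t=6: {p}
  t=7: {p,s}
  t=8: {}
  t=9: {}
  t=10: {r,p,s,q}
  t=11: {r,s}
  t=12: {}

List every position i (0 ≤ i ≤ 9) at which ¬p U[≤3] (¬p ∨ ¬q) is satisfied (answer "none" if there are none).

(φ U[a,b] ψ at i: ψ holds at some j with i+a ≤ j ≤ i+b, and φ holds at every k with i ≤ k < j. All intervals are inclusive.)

1, 3, 4, 5, 6, 7, 8, 9

Evaluate at each i in [0,9]:
  i=0: ✗ (lhs fails at k=0 before rhs at j=1)
  i=1: ✓ (rhs at j=1)
  i=2: ✗ (lhs fails at k=2 before rhs at j=3)
  i=3: ✓ (rhs at j=3)
  i=4: ✓ (rhs at j=4)
  i=5: ✓ (rhs at j=5)
  i=6: ✓ (rhs at j=6)
  i=7: ✓ (rhs at j=7)
  i=8: ✓ (rhs at j=8)
  i=9: ✓ (rhs at j=9)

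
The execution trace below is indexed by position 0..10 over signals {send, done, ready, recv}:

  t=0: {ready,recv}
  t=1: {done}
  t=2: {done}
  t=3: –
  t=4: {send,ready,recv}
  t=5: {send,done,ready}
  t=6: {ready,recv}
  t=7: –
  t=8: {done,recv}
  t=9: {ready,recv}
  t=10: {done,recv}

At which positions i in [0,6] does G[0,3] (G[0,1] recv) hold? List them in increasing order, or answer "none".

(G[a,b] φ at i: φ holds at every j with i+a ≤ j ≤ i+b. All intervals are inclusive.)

none

Evaluate at each i in [0,6]:
  i=0: ✗ (fails at j=0)
  i=1: ✗ (fails at j=1)
  i=2: ✗ (fails at j=2)
  i=3: ✗ (fails at j=3)
  i=4: ✗ (fails at j=4)
  i=5: ✗ (fails at j=5)
  i=6: ✗ (fails at j=6)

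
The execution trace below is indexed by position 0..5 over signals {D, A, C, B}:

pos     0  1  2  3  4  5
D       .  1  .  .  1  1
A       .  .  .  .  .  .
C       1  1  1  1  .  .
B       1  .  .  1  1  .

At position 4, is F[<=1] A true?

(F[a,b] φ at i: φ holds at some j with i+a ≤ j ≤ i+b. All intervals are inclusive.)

Check A at each j in [4,5]:
  j=4: false
  j=5: false
No position in the window satisfies it → formula fails.

No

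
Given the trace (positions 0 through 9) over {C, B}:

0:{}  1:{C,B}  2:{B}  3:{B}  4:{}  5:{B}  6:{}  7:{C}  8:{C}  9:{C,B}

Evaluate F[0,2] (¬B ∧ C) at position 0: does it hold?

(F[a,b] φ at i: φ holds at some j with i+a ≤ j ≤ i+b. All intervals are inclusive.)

No

Check (¬B ∧ C) at each j in [0,2]:
  j=0: false
  j=1: false
  j=2: false
No position in the window satisfies it → formula fails.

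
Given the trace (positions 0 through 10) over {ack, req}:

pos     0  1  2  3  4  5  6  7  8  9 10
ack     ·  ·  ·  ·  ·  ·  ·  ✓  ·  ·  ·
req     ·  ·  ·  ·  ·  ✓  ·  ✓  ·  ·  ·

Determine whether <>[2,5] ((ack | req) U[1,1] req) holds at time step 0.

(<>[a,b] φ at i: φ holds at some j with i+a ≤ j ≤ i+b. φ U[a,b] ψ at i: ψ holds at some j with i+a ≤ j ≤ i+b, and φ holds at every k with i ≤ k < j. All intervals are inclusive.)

Check ((ack | req) U[1,1] req) at each j in [2,5]:
  j=2: fails
  j=3: fails
  j=4: fails
  j=5: fails
No position in the window satisfies it → formula fails.

False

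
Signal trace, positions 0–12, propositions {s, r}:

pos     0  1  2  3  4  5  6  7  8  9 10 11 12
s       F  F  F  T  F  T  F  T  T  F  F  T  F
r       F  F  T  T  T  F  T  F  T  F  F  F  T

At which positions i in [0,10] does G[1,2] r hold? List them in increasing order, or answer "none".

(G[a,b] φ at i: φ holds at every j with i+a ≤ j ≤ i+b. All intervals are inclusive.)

1, 2

Evaluate at each i in [0,10]:
  i=0: ✗ (fails at j=1)
  i=1: ✓ (all of [2,3])
  i=2: ✓ (all of [3,4])
  i=3: ✗ (fails at j=5)
  i=4: ✗ (fails at j=5)
  i=5: ✗ (fails at j=7)
  i=6: ✗ (fails at j=7)
  i=7: ✗ (fails at j=9)
  i=8: ✗ (fails at j=9)
  i=9: ✗ (fails at j=10)
  i=10: ✗ (fails at j=11)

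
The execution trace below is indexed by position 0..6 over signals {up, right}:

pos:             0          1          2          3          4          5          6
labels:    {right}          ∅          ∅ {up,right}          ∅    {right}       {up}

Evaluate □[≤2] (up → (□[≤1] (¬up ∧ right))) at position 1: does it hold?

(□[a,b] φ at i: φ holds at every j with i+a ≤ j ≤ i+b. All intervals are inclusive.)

No

Check (up → (□[≤1] (¬up ∧ right))) at every j in [1,3]:
  j=1: antecedent false → ✓
  j=2: antecedent false → ✓
  j=3: antecedent true; consequent fails at 3 → ✗
Fails at j=3 → formula fails.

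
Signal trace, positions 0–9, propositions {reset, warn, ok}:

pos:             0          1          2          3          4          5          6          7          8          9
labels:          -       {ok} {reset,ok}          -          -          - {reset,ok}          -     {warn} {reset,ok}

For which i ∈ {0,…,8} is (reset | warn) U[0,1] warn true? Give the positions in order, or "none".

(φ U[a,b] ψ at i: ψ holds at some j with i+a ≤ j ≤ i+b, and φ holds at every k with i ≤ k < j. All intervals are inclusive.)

8

Evaluate at each i in [0,8]:
  i=0: ✗ (no rhs in [0,1])
  i=1: ✗ (no rhs in [1,2])
  i=2: ✗ (no rhs in [2,3])
  i=3: ✗ (no rhs in [3,4])
  i=4: ✗ (no rhs in [4,5])
  i=5: ✗ (no rhs in [5,6])
  i=6: ✗ (no rhs in [6,7])
  i=7: ✗ (lhs fails at k=7 before rhs at j=8)
  i=8: ✓ (rhs at j=8)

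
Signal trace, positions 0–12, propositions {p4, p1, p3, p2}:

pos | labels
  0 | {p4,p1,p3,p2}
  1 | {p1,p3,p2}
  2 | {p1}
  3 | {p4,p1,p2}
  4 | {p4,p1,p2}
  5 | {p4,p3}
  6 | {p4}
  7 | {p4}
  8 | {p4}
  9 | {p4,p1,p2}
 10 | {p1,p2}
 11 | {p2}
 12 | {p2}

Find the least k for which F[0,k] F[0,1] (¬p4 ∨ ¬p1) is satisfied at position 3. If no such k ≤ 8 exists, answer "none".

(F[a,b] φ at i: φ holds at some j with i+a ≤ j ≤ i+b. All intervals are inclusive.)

1

Scan j = 3,4,… for F[0,1] (¬p4 ∨ ¬p1):
  j=3: fails
  j=4: holds
First hit at j=4, so smallest k = 4-3 = 1.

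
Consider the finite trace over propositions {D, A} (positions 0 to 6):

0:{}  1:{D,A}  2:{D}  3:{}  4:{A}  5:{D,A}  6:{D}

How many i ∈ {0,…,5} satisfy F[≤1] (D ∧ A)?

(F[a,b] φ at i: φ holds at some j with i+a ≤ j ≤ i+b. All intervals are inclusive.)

Evaluate at each i in [0,5]:
  i=0: ✓ (witness j=1)
  i=1: ✓ (witness j=1)
  i=2: ✗ (none in [2,3])
  i=3: ✗ (none in [3,4])
  i=4: ✓ (witness j=5)
  i=5: ✓ (witness j=5)
Positions where it holds: {0, 1, 4, 5} → 4.

4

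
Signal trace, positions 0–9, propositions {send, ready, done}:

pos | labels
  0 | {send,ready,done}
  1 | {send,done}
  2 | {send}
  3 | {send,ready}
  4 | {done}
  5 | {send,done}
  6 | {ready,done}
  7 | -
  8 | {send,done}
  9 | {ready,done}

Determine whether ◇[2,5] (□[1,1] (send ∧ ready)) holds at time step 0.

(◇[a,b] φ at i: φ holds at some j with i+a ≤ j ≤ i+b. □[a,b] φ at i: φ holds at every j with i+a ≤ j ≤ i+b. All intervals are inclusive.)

Check □[1,1] (send ∧ ready) at each j in [2,5]:
  j=2: holds on [3,3]
  j=3: fails at 4
  j=4: fails at 5
  j=5: fails at 6
Found at j=2 → formula holds.

Yes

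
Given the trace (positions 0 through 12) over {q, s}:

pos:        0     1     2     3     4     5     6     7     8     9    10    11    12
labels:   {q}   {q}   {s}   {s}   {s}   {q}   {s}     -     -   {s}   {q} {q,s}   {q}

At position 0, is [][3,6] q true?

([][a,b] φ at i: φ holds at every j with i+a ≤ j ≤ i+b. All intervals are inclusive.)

No

Check q at every j in [3,6]:
  j=3: false
  j=4: false
  j=5: true
  j=6: false
Fails at j=3 → formula fails.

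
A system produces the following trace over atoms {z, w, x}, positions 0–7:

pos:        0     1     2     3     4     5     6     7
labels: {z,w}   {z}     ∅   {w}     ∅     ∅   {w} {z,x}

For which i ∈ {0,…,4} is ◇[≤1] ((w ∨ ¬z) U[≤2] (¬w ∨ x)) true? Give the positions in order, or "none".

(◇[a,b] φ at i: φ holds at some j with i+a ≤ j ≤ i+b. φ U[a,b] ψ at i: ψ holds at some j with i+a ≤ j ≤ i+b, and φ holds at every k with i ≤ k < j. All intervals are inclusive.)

Evaluate at each i in [0,4]:
  i=0: ✓ (witness j=0)
  i=1: ✓ (witness j=1)
  i=2: ✓ (witness j=2)
  i=3: ✓ (witness j=3)
  i=4: ✓ (witness j=4)

0, 1, 2, 3, 4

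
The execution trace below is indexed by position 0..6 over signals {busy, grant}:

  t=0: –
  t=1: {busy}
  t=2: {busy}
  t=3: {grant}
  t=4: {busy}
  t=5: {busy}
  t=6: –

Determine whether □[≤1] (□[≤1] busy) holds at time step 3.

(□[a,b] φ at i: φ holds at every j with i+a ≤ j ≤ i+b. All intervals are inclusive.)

Check □[≤1] busy at every j in [3,4]:
  j=3: fails at 3
  j=4: holds on [4,5]
Fails at j=3 → formula fails.

False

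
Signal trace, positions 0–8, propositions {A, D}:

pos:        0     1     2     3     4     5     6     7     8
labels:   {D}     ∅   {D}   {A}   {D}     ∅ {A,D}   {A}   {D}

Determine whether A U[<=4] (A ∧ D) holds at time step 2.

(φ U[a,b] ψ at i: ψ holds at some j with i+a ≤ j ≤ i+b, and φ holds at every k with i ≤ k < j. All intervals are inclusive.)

Need some j in [2,6] with (A ∧ D), and A at every k in [2,j-1].
  j=2: (A ∧ D) false.
  j=3: (A ∧ D) false.
  j=4: (A ∧ D) false.
  j=5: (A ∧ D) false.
  j=6: (A ∧ D) holds, but A fails at k=2 → not this j.
No j in the window works → until fails.

False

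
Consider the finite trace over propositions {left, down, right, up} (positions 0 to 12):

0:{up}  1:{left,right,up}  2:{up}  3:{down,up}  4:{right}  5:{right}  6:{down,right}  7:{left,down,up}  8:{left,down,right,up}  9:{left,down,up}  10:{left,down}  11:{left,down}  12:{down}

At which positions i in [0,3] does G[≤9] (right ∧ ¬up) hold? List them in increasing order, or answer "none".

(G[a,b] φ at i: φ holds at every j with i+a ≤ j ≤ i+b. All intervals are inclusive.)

none

Evaluate at each i in [0,3]:
  i=0: ✗ (fails at j=0)
  i=1: ✗ (fails at j=1)
  i=2: ✗ (fails at j=2)
  i=3: ✗ (fails at j=3)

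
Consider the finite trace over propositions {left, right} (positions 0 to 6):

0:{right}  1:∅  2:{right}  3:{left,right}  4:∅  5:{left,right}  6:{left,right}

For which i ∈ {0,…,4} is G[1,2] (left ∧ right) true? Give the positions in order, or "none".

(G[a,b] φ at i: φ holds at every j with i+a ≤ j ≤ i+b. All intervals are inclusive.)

Evaluate at each i in [0,4]:
  i=0: ✗ (fails at j=1)
  i=1: ✗ (fails at j=2)
  i=2: ✗ (fails at j=4)
  i=3: ✗ (fails at j=4)
  i=4: ✓ (all of [5,6])

4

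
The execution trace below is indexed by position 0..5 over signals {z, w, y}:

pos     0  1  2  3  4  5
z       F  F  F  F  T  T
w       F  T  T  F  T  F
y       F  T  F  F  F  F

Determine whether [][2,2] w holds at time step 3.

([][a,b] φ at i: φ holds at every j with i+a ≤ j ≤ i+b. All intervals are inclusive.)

Does not hold

Check w at every j in [5,5]:
  j=5: false
Fails at j=5 → formula fails.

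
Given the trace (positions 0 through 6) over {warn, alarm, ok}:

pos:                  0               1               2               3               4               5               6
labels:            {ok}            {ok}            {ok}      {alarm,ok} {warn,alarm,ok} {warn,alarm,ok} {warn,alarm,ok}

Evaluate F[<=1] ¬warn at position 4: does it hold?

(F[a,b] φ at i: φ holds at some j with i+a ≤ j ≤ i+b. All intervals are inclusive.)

Check ¬warn at each j in [4,5]:
  j=4: false
  j=5: false
No position in the window satisfies it → formula fails.

No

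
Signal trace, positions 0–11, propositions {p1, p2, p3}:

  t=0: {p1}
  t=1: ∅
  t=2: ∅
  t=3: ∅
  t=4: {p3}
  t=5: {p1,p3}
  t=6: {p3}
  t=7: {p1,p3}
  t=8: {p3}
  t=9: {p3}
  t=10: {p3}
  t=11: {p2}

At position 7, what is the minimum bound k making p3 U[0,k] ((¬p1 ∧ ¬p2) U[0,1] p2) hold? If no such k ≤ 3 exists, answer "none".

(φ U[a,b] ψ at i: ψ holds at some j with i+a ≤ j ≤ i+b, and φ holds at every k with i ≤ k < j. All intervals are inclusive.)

Need earliest j ≥ 7 with ((¬p1 ∧ ¬p2) U[0,1] p2), and p3 at every k in [7,j-1].
  j=7: rhs fails.
  j=8: rhs fails.
  j=9: rhs fails.
  j=10: rhs holds; lhs holds on [7,9]. k = 3.

3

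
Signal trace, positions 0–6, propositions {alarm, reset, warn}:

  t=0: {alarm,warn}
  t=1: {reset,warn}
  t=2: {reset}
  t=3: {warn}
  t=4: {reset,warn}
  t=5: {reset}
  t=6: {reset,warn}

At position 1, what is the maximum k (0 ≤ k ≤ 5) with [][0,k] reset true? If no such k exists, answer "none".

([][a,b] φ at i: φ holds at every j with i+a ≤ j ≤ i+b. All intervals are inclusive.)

1

reset must hold from j=1 onward; find where it first fails.
  j=1: holds
  j=2: holds
  j=3: fails
Holds on [1,2], so largest k = 1.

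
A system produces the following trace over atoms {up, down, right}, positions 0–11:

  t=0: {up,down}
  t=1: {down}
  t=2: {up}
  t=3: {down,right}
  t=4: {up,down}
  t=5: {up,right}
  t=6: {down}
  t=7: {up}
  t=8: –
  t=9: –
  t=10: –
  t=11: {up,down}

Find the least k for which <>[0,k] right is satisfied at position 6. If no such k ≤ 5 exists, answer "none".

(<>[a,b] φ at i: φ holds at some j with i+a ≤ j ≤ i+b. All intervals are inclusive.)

none

Scan j = 6,7,… for right:
  j=6: fails
  j=7: fails
  j=8: fails
  j=9: fails
  j=10: fails
  j=11: fails
No j in [6,11] satisfies it → none.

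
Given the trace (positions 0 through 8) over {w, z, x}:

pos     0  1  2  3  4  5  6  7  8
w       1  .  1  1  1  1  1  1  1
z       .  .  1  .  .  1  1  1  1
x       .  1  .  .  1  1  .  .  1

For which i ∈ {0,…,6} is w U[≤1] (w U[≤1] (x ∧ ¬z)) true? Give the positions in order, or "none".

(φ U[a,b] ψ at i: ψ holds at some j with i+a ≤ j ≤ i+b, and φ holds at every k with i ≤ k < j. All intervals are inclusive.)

0, 1, 2, 3, 4

Evaluate at each i in [0,6]:
  i=0: ✓ (rhs at j=0)
  i=1: ✓ (rhs at j=1)
  i=2: ✓ (rhs at j=3; lhs holds on [2,2])
  i=3: ✓ (rhs at j=3)
  i=4: ✓ (rhs at j=4)
  i=5: ✗ (no rhs in [5,6])
  i=6: ✗ (no rhs in [6,7])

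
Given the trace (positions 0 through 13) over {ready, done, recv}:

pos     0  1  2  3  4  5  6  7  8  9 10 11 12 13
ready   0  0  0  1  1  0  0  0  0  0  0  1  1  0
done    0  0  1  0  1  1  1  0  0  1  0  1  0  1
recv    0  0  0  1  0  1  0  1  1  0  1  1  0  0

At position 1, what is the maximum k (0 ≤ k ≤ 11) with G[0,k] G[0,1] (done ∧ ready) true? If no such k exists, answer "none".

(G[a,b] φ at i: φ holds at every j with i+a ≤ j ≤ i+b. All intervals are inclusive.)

G[0,1] (done ∧ ready) must hold from j=1 onward; find where it first fails.
  j=1: fails → no k works.

none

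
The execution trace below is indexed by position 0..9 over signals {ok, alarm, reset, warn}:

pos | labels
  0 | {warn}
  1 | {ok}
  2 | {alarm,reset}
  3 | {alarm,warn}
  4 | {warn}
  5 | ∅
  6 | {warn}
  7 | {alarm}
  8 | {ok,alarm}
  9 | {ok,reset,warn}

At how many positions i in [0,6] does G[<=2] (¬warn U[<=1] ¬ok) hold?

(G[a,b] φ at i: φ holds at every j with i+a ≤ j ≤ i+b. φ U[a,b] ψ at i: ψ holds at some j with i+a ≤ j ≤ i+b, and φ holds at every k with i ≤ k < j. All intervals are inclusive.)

Evaluate at each i in [0,6]:
  i=0: ✓ (all of [0,2])
  i=1: ✓ (all of [1,3])
  i=2: ✓ (all of [2,4])
  i=3: ✓ (all of [3,5])
  i=4: ✓ (all of [4,6])
  i=5: ✓ (all of [5,7])
  i=6: ✗ (fails at j=8)
Positions where it holds: {0, 1, 2, 3, 4, 5} → 6.

6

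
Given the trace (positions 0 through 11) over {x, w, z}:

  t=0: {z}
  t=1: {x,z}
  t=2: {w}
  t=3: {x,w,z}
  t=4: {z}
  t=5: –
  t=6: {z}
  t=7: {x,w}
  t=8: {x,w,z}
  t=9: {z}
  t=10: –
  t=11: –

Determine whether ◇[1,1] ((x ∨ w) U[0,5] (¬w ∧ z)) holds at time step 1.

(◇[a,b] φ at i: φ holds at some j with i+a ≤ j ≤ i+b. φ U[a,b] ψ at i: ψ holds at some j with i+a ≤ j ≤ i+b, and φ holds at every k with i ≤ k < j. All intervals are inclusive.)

Holds

Check ((x ∨ w) U[0,5] (¬w ∧ z)) at each j in [2,2]:
  j=2: holds
Found at j=2 → formula holds.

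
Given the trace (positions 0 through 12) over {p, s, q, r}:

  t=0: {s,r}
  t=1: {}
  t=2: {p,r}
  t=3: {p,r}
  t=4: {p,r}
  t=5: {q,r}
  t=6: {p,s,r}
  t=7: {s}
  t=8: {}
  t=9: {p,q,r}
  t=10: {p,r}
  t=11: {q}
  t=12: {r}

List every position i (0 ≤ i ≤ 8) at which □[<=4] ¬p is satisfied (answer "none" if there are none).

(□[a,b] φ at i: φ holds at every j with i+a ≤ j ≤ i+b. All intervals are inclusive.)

Evaluate at each i in [0,8]:
  i=0: ✗ (fails at j=2)
  i=1: ✗ (fails at j=2)
  i=2: ✗ (fails at j=2)
  i=3: ✗ (fails at j=3)
  i=4: ✗ (fails at j=4)
  i=5: ✗ (fails at j=6)
  i=6: ✗ (fails at j=6)
  i=7: ✗ (fails at j=9)
  i=8: ✗ (fails at j=9)

none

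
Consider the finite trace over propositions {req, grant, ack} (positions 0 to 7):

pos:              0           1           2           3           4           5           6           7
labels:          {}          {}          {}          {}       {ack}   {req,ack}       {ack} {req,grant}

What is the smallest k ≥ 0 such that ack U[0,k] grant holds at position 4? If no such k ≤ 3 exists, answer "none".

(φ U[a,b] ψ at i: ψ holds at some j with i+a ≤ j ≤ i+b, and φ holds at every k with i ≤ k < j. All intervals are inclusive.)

3

Need earliest j ≥ 4 with grant, and ack at every k in [4,j-1].
  j=4: rhs fails.
  j=5: rhs fails.
  j=6: rhs fails.
  j=7: rhs holds; lhs holds on [4,6]. k = 3.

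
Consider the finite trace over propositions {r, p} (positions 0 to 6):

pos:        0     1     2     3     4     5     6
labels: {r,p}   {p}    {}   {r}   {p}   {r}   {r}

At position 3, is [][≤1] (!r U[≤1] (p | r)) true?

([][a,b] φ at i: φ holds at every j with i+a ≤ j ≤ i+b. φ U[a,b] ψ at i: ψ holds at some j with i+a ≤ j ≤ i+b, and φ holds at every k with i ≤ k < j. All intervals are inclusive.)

Yes

Check (!r U[≤1] (p | r)) at every j in [3,4]:
  j=3: holds
  j=4: holds
All positions satisfy it → formula holds.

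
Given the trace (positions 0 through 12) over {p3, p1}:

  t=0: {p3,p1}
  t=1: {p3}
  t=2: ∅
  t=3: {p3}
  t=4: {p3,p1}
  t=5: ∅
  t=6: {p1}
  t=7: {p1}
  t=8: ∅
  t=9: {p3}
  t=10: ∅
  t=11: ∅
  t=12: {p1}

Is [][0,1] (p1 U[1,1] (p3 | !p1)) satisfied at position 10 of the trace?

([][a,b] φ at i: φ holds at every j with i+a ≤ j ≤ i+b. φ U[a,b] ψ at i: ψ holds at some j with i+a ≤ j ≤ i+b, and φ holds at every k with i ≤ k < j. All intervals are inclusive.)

False

Check (p1 U[1,1] (p3 | !p1)) at every j in [10,11]:
  j=10: fails
  j=11: fails
Fails at j=10 → formula fails.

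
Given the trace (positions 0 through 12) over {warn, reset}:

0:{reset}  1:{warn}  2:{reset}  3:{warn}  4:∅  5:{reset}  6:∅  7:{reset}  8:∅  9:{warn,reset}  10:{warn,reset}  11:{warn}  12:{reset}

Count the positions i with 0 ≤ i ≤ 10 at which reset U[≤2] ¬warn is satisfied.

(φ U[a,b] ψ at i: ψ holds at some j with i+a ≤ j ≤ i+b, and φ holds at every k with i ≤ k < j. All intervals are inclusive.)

7

Evaluate at each i in [0,10]:
  i=0: ✓ (rhs at j=0)
  i=1: ✗ (lhs fails at k=1 before rhs at j=2)
  i=2: ✓ (rhs at j=2)
  i=3: ✗ (lhs fails at k=3 before rhs at j=4)
  i=4: ✓ (rhs at j=4)
  i=5: ✓ (rhs at j=5)
  i=6: ✓ (rhs at j=6)
  i=7: ✓ (rhs at j=7)
  i=8: ✓ (rhs at j=8)
  i=9: ✗ (no rhs in [9,11])
  i=10: ✗ (lhs fails at k=11 before rhs at j=12)
Positions where it holds: {0, 2, 4, 5, 6, 7, 8} → 7.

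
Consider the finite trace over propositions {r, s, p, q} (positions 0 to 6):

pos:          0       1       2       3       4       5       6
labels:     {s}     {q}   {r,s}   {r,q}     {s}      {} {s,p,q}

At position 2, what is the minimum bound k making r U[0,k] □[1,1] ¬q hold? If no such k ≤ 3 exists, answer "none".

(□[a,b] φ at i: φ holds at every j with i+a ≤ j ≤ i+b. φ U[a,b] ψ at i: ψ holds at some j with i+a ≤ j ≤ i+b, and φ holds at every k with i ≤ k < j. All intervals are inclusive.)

1

Need earliest j ≥ 2 with □[1,1] ¬q, and r at every k in [2,j-1].
  j=2: rhs fails.
  j=3: rhs holds; lhs holds on [2,2]. k = 1.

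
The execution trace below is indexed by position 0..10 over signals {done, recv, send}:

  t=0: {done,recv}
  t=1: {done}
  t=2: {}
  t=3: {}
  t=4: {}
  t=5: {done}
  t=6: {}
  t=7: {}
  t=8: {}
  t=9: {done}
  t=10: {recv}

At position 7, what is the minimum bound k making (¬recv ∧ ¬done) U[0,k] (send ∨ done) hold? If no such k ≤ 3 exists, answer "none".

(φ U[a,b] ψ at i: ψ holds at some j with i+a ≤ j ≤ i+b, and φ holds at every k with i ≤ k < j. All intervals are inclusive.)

Need earliest j ≥ 7 with (send ∨ done), and (¬recv ∧ ¬done) at every k in [7,j-1].
  j=7: rhs fails.
  j=8: rhs fails.
  j=9: rhs holds; lhs holds on [7,8]. k = 2.

2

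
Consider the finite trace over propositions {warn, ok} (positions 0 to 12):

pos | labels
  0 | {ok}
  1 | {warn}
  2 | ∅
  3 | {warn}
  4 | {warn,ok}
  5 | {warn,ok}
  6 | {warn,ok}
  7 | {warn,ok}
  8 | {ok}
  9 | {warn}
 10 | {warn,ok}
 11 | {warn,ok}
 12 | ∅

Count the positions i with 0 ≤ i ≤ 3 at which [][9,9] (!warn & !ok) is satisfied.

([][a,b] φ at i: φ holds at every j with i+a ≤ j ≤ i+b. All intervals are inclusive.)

Evaluate at each i in [0,3]:
  i=0: ✗ (fails at j=9)
  i=1: ✗ (fails at j=10)
  i=2: ✗ (fails at j=11)
  i=3: ✓ (all of [12,12])
Positions where it holds: {3} → 1.

1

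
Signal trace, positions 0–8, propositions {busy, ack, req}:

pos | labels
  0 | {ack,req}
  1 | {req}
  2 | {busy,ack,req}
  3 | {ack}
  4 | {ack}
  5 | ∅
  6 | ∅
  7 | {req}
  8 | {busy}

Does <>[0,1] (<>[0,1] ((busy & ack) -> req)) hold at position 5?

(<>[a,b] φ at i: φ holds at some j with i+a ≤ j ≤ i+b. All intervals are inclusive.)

Yes

Check <>[0,1] ((busy & ack) -> req) at each j in [5,6]:
  j=5: holds (witness at 5)
  j=6: holds (witness at 6)
Found at j=5 → formula holds.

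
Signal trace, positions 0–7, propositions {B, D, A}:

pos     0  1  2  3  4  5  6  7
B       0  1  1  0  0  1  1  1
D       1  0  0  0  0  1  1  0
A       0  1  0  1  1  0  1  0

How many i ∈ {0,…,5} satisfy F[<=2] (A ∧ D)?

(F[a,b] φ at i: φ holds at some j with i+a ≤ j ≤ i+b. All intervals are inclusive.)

2

Evaluate at each i in [0,5]:
  i=0: ✗ (none in [0,2])
  i=1: ✗ (none in [1,3])
  i=2: ✗ (none in [2,4])
  i=3: ✗ (none in [3,5])
  i=4: ✓ (witness j=6)
  i=5: ✓ (witness j=6)
Positions where it holds: {4, 5} → 2.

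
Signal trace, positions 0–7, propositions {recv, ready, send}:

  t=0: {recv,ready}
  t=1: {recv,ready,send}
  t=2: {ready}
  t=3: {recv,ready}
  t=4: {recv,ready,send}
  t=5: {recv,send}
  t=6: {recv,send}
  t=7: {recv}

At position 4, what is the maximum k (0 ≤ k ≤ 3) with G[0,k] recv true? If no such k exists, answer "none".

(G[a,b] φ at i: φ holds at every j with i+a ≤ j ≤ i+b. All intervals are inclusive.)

3

recv must hold from j=4 onward; find where it first fails.
  j=4: holds
  j=5: holds
  j=6: holds
  j=7: holds
Holds through j=7; largest k = 3.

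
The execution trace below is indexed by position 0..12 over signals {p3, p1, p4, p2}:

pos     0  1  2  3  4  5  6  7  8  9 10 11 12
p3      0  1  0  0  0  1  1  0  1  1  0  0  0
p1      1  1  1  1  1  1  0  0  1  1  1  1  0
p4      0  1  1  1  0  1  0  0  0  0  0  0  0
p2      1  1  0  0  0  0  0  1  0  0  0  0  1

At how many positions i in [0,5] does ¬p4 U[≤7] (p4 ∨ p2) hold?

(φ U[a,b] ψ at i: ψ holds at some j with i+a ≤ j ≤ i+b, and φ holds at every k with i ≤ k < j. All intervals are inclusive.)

6

Evaluate at each i in [0,5]:
  i=0: ✓ (rhs at j=0)
  i=1: ✓ (rhs at j=1)
  i=2: ✓ (rhs at j=2)
  i=3: ✓ (rhs at j=3)
  i=4: ✓ (rhs at j=5; lhs holds on [4,4])
  i=5: ✓ (rhs at j=5)
Positions where it holds: {0, 1, 2, 3, 4, 5} → 6.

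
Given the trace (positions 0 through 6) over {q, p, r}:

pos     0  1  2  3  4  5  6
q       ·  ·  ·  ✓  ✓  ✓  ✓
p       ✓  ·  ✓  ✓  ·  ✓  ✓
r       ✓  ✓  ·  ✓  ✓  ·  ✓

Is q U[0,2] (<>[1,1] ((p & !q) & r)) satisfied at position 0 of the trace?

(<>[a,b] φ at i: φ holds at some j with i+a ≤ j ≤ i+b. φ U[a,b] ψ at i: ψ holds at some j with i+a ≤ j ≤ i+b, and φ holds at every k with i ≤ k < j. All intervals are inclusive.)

False

Need some j in [0,2] with <>[1,1] ((p & !q) & r), and q at every k in [0,j-1].
  j=0: <>[1,1] ((p & !q) & r) — fails (none in [1,1]).
  j=1: <>[1,1] ((p & !q) & r) — fails (none in [2,2]).
  j=2: <>[1,1] ((p & !q) & r) — fails (none in [3,3]).
No j in the window works → until fails.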